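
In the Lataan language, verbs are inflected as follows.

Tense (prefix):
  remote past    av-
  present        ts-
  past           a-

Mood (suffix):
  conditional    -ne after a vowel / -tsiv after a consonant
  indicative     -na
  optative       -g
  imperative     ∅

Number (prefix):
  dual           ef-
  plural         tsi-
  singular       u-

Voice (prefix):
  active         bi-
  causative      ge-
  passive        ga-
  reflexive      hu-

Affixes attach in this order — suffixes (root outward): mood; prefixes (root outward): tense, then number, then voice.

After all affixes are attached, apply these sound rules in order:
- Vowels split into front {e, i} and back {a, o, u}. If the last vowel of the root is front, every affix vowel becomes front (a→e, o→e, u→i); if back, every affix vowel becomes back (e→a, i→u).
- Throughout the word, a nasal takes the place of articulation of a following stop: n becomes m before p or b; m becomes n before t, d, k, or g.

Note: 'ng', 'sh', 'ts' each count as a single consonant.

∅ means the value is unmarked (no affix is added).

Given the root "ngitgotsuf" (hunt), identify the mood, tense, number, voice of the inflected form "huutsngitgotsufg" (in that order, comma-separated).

optative, present, singular, reflexive

Segment: hu-u-ts-ngitgotsuf-g.
mood: -g → optative.
tense: ts- → present.
number: u- → singular.
voice: hu- → reflexive.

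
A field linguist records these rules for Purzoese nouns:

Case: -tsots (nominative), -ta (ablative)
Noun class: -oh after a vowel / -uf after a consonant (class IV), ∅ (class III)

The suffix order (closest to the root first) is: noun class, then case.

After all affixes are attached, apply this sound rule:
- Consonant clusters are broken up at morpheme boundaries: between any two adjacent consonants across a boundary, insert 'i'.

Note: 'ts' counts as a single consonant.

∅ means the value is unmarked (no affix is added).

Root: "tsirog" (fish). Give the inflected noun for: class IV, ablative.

tsirogufita

Attach noun class class IV -uf (after consonant 'g') → tsiroguf.
Attach case ablative -ta → tsirogufta.
Apply epenthesis: tsirogufta → tsirogufita.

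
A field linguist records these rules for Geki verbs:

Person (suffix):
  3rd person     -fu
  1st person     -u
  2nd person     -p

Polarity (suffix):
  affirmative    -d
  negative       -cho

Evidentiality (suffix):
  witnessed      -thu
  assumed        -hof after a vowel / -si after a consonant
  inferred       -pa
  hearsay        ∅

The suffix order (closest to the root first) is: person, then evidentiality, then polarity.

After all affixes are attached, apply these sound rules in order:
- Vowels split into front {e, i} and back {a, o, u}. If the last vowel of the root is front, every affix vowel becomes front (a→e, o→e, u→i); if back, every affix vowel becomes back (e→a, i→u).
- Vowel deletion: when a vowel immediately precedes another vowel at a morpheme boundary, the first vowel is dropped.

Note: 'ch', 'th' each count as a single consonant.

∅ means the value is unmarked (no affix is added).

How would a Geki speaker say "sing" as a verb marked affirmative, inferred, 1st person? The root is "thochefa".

Attach person 1st person -u → thochefau.
Attach evidentiality inferred -pa → thochefaupa.
Attach polarity affirmative -d → thochefaupad.
Vowel harmony: no change.
Apply vowel deletion: thochefaupad → thochefupad.

thochefupad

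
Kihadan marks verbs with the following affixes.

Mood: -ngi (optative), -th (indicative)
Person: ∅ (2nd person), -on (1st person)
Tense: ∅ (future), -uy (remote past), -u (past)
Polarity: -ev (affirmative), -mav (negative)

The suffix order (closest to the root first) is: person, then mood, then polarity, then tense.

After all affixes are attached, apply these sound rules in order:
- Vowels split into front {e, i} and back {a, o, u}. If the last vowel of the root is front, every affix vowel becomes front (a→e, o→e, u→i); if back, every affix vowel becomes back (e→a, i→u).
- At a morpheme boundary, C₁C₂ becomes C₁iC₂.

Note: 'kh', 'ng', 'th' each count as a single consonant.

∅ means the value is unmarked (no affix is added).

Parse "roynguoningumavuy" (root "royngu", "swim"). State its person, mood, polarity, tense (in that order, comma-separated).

Segment: royngu-on-ngi-mav-uy.
person: -on → 1st person.
mood: -ngi → optative.
polarity: -mav → negative.
tense: -uy → remote past.

1st person, optative, negative, remote past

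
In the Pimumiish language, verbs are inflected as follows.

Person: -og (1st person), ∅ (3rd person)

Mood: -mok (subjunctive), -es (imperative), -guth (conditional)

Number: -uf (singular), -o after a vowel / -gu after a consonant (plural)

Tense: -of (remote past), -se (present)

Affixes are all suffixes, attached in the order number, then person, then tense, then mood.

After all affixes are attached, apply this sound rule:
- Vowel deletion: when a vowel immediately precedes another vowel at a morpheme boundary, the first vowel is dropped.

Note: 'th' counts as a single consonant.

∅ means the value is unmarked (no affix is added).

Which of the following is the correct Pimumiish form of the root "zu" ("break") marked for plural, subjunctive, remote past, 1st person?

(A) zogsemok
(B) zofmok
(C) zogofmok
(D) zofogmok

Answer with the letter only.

C

Attach number plural -o (after vowel 'u') → zuo.
Attach person 1st person -og → zuoog.
Attach tense remote past -of → zuoogof.
Attach mood subjunctive -mok → zuoogofmok.
Apply vowel deletion: zuoogofmok → zogofmok.
So the correct form is zogofmok, option (C).
(A) zogsemok is wrong: it uses present instead of remote past for tense.
(B) zofmok is wrong: it uses 3rd person instead of 1st person for person.
(D) zofogmok is wrong: it has the affixes in the wrong order.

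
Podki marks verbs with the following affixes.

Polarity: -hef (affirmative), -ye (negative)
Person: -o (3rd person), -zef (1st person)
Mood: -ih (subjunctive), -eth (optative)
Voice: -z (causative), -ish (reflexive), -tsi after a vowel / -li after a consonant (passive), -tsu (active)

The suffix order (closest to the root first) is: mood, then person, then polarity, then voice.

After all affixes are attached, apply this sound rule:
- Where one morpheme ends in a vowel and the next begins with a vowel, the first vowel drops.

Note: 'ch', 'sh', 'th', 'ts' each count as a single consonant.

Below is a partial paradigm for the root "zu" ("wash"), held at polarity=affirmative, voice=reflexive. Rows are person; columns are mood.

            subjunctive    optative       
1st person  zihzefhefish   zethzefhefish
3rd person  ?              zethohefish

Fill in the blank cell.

Attach mood subjunctive -ih → zuih.
Attach person 3rd person -o → zuiho.
Attach polarity affirmative -hef → zuihohef.
Attach voice reflexive -ish → zuihohefish.
Apply vowel deletion: zuihohefish → zihohefish.

zihohefish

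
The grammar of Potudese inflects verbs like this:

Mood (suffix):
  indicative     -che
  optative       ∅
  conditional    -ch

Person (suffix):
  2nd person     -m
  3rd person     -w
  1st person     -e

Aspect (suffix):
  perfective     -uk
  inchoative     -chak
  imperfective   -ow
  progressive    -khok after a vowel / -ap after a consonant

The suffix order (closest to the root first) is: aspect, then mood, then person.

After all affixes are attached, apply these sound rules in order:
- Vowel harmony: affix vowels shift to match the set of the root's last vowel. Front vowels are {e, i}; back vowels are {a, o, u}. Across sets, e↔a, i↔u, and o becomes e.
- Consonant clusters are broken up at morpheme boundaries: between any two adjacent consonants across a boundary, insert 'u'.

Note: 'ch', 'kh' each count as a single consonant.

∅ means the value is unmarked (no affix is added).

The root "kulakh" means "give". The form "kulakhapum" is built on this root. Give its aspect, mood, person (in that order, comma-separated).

progressive, optative, 2nd person

Segment: kulakh-ap-m.
aspect: -khok/ap → progressive.
mood: ∅ → optative.
person: -m → 2nd person.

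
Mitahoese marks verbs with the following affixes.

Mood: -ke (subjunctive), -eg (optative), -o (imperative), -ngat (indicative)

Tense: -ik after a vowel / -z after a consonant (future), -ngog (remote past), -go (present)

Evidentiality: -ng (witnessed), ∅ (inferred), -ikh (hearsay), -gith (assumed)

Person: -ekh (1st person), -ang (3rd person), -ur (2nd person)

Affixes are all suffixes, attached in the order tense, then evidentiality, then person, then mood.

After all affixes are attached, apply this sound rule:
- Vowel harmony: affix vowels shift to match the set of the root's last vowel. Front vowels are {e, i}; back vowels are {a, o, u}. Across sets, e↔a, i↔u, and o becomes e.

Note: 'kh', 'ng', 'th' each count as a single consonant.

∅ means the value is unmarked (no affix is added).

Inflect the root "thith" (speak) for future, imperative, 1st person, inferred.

Attach tense future -z (after consonant 'th') → thithz.
evidentiality = inferred: zero marking, form stays thithz.
Attach person 1st person -ekh → thithzekh.
Attach mood imperative -o → thithzekho.
Apply vowel harmony: thithzekho → thithzekhe.

thithzekhe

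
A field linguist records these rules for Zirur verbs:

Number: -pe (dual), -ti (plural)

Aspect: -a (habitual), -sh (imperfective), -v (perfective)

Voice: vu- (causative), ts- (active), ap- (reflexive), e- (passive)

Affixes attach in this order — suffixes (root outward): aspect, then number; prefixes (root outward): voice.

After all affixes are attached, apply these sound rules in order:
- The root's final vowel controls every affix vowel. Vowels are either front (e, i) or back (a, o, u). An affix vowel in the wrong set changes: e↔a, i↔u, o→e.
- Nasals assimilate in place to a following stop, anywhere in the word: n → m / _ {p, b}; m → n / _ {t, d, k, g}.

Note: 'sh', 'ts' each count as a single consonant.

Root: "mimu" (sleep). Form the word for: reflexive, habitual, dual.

Attach aspect habitual -a → mimua.
Attach number dual -pe → mimuape.
Attach voice reflexive ap- → apmimuape.
Apply vowel harmony: apmimuape → apmimuapa.
Nasal assimilation: no change.

apmimuapa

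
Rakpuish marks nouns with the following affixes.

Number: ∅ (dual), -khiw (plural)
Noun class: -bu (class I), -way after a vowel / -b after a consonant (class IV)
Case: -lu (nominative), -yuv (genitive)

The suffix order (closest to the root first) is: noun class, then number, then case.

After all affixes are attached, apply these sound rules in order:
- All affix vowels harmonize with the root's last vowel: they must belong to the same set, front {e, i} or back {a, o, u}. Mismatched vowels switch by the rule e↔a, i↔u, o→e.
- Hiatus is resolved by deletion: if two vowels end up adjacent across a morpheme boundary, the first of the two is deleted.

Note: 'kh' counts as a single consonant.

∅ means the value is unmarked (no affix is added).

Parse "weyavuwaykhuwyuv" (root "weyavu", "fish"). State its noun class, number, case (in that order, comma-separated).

Segment: weyavu-way-khiw-yuv.
noun class: -way/b → class IV.
number: -khiw → plural.
case: -yuv → genitive.

class IV, plural, genitive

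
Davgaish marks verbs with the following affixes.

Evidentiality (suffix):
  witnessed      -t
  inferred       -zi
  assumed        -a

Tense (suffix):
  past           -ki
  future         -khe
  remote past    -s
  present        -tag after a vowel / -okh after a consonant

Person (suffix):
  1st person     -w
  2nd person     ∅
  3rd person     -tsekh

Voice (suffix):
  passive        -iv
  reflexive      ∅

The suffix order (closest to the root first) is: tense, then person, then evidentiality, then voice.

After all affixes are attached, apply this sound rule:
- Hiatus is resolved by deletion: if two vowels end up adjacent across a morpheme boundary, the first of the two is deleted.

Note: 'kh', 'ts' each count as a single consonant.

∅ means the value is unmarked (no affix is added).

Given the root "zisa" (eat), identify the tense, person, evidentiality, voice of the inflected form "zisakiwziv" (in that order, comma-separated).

Segment: zisa-ki-w-zi-iv.
tense: -ki → past.
person: -w → 1st person.
evidentiality: -zi → inferred.
voice: -iv → passive.

past, 1st person, inferred, passive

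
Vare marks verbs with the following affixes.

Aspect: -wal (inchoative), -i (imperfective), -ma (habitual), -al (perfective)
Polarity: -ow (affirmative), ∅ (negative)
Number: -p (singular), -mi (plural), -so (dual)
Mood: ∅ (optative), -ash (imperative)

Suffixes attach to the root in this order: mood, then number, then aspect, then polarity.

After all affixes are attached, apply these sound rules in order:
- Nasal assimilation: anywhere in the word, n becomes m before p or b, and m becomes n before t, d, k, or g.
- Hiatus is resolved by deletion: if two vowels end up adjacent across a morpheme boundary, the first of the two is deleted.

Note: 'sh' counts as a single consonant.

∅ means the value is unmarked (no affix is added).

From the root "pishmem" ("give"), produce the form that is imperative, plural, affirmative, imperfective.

Attach mood imperative -ash → pishmemash.
Attach number plural -mi → pishmemashmi.
Attach aspect imperfective -i → pishmemashmii.
Attach polarity affirmative -ow → pishmemashmiiow.
Nasal assimilation: no change.
Apply vowel deletion: pishmemashmiiow → pishmemashmow.

pishmemashmow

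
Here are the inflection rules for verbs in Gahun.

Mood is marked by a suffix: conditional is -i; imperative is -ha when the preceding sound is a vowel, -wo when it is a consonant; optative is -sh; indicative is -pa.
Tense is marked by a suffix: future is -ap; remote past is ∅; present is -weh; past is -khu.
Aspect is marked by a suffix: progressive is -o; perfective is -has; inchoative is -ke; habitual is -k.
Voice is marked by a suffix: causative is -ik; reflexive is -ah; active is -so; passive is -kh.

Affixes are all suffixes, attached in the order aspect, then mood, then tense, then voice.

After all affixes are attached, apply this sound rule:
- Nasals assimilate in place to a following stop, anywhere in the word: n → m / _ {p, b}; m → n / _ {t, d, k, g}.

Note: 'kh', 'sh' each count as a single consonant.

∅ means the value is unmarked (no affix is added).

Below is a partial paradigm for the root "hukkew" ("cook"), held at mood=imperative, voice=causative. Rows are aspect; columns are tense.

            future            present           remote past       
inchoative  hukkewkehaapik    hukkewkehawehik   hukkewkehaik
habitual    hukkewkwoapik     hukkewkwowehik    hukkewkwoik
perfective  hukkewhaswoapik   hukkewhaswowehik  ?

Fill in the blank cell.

hukkewhaswoik

Attach aspect perfective -has → hukkewhas.
Attach mood imperative -wo (after consonant 's') → hukkewhaswo.
tense = remote past: zero marking, form stays hukkewhaswo.
Attach voice causative -ik → hukkewhaswoik.
Nasal assimilation: no change.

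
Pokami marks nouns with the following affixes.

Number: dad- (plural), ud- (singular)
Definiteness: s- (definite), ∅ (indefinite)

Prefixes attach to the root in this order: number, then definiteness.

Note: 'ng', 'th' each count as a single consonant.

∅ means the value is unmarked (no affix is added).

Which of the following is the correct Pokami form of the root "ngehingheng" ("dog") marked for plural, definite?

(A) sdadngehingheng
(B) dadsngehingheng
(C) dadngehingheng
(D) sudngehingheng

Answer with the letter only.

Attach number plural dad- → dadngehingheng.
Attach definiteness definite s- → sdadngehingheng.
So the correct form is sdadngehingheng, option (A).
(B) dadsngehingheng is wrong: it has the affixes in the wrong order.
(D) sudngehingheng is wrong: it uses singular instead of plural for number.
(C) dadngehingheng is wrong: it uses indefinite instead of definite for definiteness.

A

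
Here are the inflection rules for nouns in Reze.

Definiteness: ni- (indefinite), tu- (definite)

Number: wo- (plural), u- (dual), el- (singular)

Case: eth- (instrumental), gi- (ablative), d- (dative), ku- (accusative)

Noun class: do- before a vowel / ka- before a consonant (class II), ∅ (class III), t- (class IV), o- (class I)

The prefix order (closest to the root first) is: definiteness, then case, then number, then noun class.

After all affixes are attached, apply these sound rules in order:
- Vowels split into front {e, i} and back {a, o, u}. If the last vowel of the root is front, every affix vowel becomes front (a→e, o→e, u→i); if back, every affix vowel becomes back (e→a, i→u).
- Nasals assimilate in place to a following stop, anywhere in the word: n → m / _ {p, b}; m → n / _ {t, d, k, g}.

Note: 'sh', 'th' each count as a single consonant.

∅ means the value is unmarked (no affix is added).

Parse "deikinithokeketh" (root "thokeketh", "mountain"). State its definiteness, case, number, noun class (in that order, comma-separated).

indefinite, accusative, dual, class II

Segment: do-u-ku-ni-thokeketh.
definiteness: ni- → indefinite.
case: ku- → accusative.
number: u- → dual.
noun class: do/ka- → class II.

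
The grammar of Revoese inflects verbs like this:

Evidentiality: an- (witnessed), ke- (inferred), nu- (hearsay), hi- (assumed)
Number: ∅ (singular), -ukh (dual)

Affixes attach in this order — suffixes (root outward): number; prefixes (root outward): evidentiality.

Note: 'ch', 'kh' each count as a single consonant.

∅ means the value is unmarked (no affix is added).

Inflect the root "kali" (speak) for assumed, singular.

hikali

number = singular: zero marking, form stays kali.
Attach evidentiality assumed hi- → hikali.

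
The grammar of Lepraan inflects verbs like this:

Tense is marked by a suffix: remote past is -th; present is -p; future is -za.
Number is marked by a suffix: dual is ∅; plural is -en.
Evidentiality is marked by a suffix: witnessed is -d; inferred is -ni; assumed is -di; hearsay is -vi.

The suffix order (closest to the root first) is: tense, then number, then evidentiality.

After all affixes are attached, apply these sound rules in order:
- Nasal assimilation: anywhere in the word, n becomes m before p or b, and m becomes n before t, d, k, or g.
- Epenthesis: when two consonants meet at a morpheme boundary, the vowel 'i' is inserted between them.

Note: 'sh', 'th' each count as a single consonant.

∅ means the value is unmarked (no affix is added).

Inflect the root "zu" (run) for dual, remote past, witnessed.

Attach tense remote past -th → zuth.
number = dual: zero marking, form stays zuth.
Attach evidentiality witnessed -d → zuthd.
Nasal assimilation: no change.
Apply epenthesis: zuthd → zuthid.

zuthid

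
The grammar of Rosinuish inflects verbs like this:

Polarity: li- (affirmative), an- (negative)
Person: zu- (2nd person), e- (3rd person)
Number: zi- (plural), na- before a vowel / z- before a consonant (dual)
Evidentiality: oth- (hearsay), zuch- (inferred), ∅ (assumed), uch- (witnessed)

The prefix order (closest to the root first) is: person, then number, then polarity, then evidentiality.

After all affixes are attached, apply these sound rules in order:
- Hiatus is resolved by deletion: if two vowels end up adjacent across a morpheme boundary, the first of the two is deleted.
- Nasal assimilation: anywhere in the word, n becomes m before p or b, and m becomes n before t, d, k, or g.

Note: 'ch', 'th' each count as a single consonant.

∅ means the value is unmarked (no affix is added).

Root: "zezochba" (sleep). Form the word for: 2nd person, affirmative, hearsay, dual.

Attach person 2nd person zu- → zuzezochba.
Attach number dual z- (before consonant 'z') → zzuzezochba.
Attach polarity affirmative li- → lizzuzezochba.
Attach evidentiality hearsay oth- → othlizzuzezochba.
Vowel deletion: no change.
Nasal assimilation: no change.

othlizzuzezochba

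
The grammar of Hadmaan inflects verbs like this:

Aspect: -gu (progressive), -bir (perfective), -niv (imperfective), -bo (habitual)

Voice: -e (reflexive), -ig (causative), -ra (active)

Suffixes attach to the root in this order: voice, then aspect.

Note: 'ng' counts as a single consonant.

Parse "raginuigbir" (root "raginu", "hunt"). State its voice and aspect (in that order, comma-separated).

causative, perfective

Segment: raginu-ig-bir.
voice: -ig → causative.
aspect: -bir → perfective.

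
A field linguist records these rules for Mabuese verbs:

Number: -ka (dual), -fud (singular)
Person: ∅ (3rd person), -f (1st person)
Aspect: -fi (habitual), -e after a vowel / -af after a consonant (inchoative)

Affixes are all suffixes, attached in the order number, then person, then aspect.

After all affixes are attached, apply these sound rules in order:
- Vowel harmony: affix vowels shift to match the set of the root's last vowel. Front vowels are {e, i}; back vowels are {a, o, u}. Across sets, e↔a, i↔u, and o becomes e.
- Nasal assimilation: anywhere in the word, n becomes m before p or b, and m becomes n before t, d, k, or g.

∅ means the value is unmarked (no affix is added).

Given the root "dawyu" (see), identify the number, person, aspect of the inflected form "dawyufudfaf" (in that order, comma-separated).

singular, 1st person, inchoative

Segment: dawyu-fud-f-af.
number: -fud → singular.
person: -f → 1st person.
aspect: -e/af → inchoative.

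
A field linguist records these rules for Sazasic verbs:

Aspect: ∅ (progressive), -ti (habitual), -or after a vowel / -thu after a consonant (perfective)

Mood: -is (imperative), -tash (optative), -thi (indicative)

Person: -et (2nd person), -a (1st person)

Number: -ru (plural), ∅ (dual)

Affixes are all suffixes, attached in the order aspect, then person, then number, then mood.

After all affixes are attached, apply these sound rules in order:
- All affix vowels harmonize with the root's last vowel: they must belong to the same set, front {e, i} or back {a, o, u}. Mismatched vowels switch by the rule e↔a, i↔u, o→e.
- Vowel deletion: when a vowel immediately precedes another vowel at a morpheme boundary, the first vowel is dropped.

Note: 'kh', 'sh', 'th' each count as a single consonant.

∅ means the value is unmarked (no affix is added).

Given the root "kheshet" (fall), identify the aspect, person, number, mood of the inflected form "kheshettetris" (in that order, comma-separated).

Segment: kheshet-ti-et-ru-is.
aspect: -ti → habitual.
person: -et → 2nd person.
number: -ru → plural.
mood: -is → imperative.

habitual, 2nd person, plural, imperative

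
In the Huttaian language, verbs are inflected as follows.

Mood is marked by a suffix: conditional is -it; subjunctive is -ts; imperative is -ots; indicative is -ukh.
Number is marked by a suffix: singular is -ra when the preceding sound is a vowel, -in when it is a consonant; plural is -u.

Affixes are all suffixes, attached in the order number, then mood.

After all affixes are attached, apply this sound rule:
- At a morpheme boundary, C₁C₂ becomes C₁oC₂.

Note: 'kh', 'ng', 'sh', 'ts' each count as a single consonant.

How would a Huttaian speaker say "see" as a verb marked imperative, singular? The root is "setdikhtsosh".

setdikhtsoshinots

Attach number singular -in (after consonant 'sh') → setdikhtsoshin.
Attach mood imperative -ots → setdikhtsoshinots.
Epenthesis: no change.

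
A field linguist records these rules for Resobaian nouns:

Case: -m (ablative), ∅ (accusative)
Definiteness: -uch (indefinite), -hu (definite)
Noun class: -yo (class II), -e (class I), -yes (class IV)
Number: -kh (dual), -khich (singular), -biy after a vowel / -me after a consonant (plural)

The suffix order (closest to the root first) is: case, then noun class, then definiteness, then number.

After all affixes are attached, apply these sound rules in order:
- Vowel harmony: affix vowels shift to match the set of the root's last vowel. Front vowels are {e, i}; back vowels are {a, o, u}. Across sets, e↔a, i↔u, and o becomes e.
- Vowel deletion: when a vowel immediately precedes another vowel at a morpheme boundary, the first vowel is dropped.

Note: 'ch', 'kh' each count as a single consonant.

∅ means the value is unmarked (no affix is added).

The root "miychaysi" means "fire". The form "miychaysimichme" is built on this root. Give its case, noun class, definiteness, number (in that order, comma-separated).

Segment: miychaysi-m-e-uch-me.
case: -m → ablative.
noun class: -e → class I.
definiteness: -uch → indefinite.
number: -biy/me → plural.

ablative, class I, indefinite, plural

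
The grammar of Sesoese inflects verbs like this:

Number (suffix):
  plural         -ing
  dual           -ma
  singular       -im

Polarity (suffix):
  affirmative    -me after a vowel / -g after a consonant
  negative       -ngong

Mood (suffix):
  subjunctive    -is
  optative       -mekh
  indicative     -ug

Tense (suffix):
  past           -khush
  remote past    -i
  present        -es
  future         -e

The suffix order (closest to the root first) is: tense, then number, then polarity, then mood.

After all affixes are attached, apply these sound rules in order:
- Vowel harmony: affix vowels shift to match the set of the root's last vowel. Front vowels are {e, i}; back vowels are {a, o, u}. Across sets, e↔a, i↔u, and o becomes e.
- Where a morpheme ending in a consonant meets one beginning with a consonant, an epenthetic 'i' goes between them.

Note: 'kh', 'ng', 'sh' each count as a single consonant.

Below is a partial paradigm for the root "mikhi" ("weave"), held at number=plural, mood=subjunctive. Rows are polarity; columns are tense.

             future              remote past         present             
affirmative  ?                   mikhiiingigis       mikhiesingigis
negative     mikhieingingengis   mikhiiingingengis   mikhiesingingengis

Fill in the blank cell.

Attach tense future -e → mikhie.
Attach number plural -ing → mikhieing.
Attach polarity affirmative -g (after consonant 'ng') → mikhieingg.
Attach mood subjunctive -is → mikhieinggis.
Vowel harmony: no change.
Apply epenthesis: mikhieinggis → mikhieingigis.

mikhieingigis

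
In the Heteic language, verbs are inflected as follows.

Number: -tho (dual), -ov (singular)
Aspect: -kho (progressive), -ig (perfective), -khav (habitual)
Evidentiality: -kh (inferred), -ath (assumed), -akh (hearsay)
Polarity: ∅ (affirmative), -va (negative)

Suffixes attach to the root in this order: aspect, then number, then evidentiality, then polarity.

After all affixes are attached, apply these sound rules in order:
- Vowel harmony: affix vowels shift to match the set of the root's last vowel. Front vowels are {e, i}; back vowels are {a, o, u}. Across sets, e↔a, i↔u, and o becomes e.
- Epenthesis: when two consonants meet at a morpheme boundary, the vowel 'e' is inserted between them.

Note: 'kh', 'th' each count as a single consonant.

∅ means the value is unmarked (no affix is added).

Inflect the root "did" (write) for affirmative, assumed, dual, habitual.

Attach aspect habitual -khav → didkhav.
Attach number dual -tho → didkhavtho.
Attach evidentiality assumed -ath → didkhavthoath.
polarity = affirmative: zero marking, form stays didkhavthoath.
Apply vowel harmony: didkhavthoath → didkhevtheeth.
Apply epenthesis: didkhevtheeth → didekhevetheeth.

didekhevetheeth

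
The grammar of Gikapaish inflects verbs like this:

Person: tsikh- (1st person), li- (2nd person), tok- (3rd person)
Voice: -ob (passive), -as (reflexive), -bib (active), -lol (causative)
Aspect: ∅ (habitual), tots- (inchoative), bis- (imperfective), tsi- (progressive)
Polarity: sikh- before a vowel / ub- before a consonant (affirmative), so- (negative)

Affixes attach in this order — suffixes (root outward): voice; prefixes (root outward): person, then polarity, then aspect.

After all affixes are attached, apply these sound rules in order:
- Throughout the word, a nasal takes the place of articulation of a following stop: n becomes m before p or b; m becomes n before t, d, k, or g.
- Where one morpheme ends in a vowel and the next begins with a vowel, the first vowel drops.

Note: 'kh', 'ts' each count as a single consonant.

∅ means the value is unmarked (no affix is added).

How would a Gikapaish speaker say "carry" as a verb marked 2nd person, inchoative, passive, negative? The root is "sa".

totssolisob

Attach person 2nd person li- → lisa.
Attach polarity negative so- → solisa.
Attach aspect inchoative tots- → totssolisa.
Attach voice passive -ob → totssolisaob.
Nasal assimilation: no change.
Apply vowel deletion: totssolisaob → totssolisob.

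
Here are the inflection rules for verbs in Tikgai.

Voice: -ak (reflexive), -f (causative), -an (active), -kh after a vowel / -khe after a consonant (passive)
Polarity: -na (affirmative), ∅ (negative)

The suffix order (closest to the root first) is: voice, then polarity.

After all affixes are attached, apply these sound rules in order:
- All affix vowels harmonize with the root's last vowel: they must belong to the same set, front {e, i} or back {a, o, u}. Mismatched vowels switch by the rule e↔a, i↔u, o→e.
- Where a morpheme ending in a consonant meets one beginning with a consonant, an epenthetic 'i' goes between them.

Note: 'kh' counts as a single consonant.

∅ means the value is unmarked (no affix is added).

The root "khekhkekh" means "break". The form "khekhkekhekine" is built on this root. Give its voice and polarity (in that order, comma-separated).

reflexive, affirmative

Segment: khekhkekh-ak-na.
voice: -ak → reflexive.
polarity: -na → affirmative.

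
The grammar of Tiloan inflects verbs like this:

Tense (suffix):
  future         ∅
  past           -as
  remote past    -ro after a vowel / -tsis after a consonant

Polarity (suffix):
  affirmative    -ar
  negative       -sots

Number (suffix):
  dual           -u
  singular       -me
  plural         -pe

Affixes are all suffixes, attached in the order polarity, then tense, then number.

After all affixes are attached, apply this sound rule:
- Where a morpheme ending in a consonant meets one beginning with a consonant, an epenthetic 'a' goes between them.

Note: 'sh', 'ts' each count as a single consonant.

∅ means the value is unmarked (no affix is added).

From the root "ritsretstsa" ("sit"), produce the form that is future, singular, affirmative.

Attach polarity affirmative -ar → ritsretstsaar.
tense = future: zero marking, form stays ritsretstsaar.
Attach number singular -me → ritsretstsaarme.
Apply epenthesis: ritsretstsaarme → ritsretstsaarame.

ritsretstsaarame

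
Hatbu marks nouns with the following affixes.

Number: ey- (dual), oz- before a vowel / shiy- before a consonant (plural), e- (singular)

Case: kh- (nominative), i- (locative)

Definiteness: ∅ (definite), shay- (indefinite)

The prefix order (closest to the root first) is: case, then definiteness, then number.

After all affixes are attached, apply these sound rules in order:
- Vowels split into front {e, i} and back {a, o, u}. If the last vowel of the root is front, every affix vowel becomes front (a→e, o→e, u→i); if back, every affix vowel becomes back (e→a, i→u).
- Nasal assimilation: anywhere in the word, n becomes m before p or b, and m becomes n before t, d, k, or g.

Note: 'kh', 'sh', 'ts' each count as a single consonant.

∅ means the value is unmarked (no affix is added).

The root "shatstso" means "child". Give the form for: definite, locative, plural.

Attach case locative i- → ishatstso.
definiteness = definite: zero marking, form stays ishatstso.
Attach number plural oz- (before vowel 'i') → ozishatstso.
Apply vowel harmony: ozishatstso → ozushatstso.
Nasal assimilation: no change.

ozushatstso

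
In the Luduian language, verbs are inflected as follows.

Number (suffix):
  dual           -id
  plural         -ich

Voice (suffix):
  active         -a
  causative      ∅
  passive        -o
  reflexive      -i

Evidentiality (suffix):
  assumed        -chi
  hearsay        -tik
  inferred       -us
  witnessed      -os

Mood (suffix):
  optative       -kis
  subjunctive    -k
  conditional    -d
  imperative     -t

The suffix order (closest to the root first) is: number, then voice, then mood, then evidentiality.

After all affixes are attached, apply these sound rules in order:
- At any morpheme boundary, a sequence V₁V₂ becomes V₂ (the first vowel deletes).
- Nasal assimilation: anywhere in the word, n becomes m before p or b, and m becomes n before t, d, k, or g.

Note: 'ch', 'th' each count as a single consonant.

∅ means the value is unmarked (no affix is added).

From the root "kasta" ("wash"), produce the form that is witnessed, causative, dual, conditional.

Attach number dual -id → kastaid.
voice = causative: zero marking, form stays kastaid.
Attach mood conditional -d → kastaidd.
Attach evidentiality witnessed -os → kastaiddos.
Apply vowel deletion: kastaiddos → kastiddos.
Nasal assimilation: no change.

kastiddos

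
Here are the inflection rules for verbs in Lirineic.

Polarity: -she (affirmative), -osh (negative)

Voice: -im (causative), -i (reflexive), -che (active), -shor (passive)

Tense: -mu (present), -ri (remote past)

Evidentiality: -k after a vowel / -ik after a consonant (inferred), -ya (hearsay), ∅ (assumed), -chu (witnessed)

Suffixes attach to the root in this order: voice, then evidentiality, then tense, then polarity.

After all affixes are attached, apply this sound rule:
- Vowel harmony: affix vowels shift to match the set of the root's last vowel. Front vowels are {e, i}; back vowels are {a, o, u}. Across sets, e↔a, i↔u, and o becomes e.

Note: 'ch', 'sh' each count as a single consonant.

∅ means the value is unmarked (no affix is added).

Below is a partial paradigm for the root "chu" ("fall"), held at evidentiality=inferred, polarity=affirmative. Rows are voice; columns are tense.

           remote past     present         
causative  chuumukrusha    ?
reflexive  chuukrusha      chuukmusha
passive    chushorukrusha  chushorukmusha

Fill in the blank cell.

chuumukmusha

Attach voice causative -im → chuim.
Attach evidentiality inferred -ik (after consonant 'm') → chuimik.
Attach tense present -mu → chuimikmu.
Attach polarity affirmative -she → chuimikmushe.
Apply vowel harmony: chuimikmushe → chuumukmusha.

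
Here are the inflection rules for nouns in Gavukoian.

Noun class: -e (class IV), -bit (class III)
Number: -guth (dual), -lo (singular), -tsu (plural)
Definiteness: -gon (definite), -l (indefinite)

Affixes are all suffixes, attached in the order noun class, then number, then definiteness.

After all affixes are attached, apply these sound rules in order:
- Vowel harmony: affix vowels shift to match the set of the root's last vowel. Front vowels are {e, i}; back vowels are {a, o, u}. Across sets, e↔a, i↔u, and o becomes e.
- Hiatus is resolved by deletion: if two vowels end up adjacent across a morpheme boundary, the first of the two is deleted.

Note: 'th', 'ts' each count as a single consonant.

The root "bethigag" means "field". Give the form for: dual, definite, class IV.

bethigagaguthgon

Attach noun class class IV -e → bethigage.
Attach number dual -guth → bethigageguth.
Attach definiteness definite -gon → bethigageguthgon.
Apply vowel harmony: bethigageguthgon → bethigagaguthgon.
Vowel deletion: no change.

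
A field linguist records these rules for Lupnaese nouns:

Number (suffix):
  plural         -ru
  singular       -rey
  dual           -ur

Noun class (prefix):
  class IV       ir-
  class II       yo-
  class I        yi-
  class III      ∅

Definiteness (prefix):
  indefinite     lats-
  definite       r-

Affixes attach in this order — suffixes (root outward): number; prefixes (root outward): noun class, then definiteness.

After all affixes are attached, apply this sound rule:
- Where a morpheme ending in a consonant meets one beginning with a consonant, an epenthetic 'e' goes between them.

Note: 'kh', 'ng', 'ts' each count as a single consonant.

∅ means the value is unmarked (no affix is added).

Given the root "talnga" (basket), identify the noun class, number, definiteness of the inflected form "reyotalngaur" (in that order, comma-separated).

class II, dual, definite

Segment: r-yo-talnga-ur.
noun class: yo- → class II.
number: -ur → dual.
definiteness: r- → definite.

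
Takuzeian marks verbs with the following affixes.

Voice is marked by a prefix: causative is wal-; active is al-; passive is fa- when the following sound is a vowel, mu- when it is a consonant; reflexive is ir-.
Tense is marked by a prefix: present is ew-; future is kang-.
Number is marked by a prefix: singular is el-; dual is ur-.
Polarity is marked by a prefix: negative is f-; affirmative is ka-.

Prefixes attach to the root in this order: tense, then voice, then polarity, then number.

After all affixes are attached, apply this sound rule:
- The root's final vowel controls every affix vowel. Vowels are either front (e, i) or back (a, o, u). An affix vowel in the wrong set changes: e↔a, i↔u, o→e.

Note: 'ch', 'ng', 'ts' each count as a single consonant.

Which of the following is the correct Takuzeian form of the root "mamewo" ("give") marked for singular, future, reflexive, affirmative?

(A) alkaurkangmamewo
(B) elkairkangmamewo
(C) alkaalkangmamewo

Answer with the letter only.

Attach tense future kang- → kangmamewo.
Attach voice reflexive ir- → irkangmamewo.
Attach polarity affirmative ka- → kairkangmamewo.
Attach number singular el- → elkairkangmamewo.
Apply vowel harmony: elkairkangmamewo → alkaurkangmamewo.
So the correct form is alkaurkangmamewo, option (A).
(B) elkairkangmamewo is wrong: it fails to apply the sound rule(s).
(C) alkaalkangmamewo is wrong: it uses active instead of reflexive for voice.

A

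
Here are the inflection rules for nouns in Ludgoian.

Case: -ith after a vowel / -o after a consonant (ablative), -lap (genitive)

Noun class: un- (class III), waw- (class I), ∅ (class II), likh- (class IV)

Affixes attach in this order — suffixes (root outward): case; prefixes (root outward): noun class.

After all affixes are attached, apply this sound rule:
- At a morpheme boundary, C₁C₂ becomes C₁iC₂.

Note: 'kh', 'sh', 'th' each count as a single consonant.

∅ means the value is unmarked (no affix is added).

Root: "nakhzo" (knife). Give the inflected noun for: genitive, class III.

uninakhzolap

Attach case genitive -lap → nakhzolap.
Attach noun class class III un- → unnakhzolap.
Apply epenthesis: unnakhzolap → uninakhzolap.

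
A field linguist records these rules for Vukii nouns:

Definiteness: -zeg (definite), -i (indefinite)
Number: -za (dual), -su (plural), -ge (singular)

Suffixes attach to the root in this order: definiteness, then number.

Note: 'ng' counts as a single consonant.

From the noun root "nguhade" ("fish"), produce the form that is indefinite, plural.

nguhadeisu

Attach definiteness indefinite -i → nguhadei.
Attach number plural -su → nguhadeisu.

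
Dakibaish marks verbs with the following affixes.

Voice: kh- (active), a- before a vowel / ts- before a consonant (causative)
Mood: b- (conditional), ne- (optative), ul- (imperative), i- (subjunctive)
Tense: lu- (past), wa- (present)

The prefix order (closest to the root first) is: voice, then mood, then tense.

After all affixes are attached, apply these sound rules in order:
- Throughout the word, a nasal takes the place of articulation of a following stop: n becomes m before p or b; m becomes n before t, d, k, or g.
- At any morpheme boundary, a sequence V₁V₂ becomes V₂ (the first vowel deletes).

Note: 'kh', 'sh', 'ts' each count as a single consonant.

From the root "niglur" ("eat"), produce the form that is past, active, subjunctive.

Attach voice active kh- → khniglur.
Attach mood subjunctive i- → ikhniglur.
Attach tense past lu- → luikhniglur.
Nasal assimilation: no change.
Apply vowel deletion: luikhniglur → likhniglur.

likhniglur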